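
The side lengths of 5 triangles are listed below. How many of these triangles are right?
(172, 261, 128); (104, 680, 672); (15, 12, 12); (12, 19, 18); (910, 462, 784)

2

(172,261,128): 128²+172² = 45968 < 68121 = 261² → obtuse
(104,680,672): 104²+672² = 462400 = 680² → right
(15,12,12): 12²+12² = 288 > 225 = 15² → acute
(12,19,18): 12²+18² = 468 > 361 = 19² → acute
(910,462,784): 462²+784² = 828100 = 910² → right
2 of the 5 are right.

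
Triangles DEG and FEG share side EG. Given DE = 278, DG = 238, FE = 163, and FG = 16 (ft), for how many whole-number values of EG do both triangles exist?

31

From triangle DEG: 40 < EG < 516.
From triangle FEG: 147 < EG < 179.
Intersection: 147 < EG < 179, so integers 148 through 178: 31 values.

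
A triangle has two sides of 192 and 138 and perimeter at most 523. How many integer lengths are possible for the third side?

Triangle inequality: 54 < x < 330. Perimeter ≤ 523 gives x ≤ 523 − 192 − 138 = 193.
So 54 < x ≤ 193; integers 55 through 193: 139 values.

139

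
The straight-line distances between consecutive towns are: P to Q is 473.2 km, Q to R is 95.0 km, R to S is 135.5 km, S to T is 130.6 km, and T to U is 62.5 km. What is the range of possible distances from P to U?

49.6 ≤ PU ≤ 896.8 km

The maximum is all hops collinear in one direction: 473.2 + 95.0 + 135.5 + 130.6 + 62.5 = 896.8.
The longest hop is 473.2; the others sum to 423.6. Folding the others back against it leaves at least 473.2 − 423.6 = 49.6.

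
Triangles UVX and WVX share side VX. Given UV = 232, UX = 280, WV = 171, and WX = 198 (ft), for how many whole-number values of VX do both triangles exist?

320

From triangle UVX: 48 < VX < 512.
From triangle WVX: 27 < VX < 369.
Intersection: 48 < VX < 369, so integers 49 through 368: 320 values.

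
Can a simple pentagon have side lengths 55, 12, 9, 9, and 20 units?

For a pentagon, each side must be shorter than the sum of the others.
Here the longest side is 55, but the remaining 4 sides sum to only 50.

No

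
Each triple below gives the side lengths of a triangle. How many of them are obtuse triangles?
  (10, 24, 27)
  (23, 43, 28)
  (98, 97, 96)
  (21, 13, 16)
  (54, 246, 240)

3

(10,24,27): 10²+24² = 676 < 729 = 27² → obtuse
(23,43,28): 23²+28² = 1313 < 1849 = 43² → obtuse
(98,97,96): 96²+97² = 18625 > 9604 = 98² → acute
(21,13,16): 13²+16² = 425 < 441 = 21² → obtuse
(54,246,240): 54²+240² = 60516 = 246² → right
3 of the 5 are obtuse.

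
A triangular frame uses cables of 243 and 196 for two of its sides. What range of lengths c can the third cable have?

47 < c < 439

By the triangle inequality, c must be less than 243 + 196 = 439 and greater than |243 − 196| = 47.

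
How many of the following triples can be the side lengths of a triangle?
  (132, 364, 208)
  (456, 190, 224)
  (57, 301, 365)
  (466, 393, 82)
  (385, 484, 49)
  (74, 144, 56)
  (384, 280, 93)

(132,208,364): 132+208 ≤ 364 → not valid
(190,224,456): 190+224 ≤ 456 → not valid
(57,301,365): 57+301 ≤ 365 → not valid
(82,393,466): 82+393 > 466 → valid
(49,385,484): 49+385 ≤ 484 → not valid
(56,74,144): 56+74 ≤ 144 → not valid
(93,280,384): 93+280 ≤ 384 → not valid
1 of the 7 triples forms a triangle.

1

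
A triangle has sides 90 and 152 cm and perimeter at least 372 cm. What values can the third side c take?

Triangle inequality alone gives 62 < c < 242.
The perimeter condition gives c ≥ 372 − 90 − 152 = 130.
Intersecting the two: 130 ≤ c < 242.

130 ≤ c < 242 cm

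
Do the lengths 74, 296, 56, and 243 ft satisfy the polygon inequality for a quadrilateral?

A quadrilateral exists iff every side is shorter than the sum of the others — equivalently, the longest side is less than the sum of the rest.
Longest side 296 < 373 (sum of the remaining 3), so yes.

Yes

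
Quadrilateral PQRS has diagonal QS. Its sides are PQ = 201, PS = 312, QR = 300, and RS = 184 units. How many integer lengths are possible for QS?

367

From triangle PQS: 111 < QS < 513.
From triangle RQS: 116 < QS < 484.
Intersection: 116 < QS < 484, so integers 117 through 483: 367 values.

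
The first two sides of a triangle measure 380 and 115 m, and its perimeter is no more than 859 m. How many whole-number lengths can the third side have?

99

Triangle inequality: 265 < x < 495. Perimeter ≤ 859 gives x ≤ 859 − 380 − 115 = 364.
So 265 < x ≤ 364; integers 266 through 364: 99 values.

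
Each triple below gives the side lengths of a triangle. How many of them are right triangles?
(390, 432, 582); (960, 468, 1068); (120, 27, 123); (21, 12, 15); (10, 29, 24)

(390,432,582): 390²+432² = 338724 = 582² → right
(960,468,1068): 468²+960² = 1140624 = 1068² → right
(120,27,123): 27²+120² = 15129 = 123² → right
(21,12,15): 12²+15² = 369 < 441 = 21² → obtuse
(10,29,24): 10²+24² = 676 < 841 = 29² → obtuse
3 of the 5 are right.

3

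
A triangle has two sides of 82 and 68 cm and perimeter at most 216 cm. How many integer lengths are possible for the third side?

52

Triangle inequality: 14 < x < 150. Perimeter ≤ 216 gives x ≤ 216 − 82 − 68 = 66.
So 14 < x ≤ 66; integers 15 through 66: 52 values.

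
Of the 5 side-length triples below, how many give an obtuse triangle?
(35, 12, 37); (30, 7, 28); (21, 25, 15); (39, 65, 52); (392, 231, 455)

1

(35,12,37): 12²+35² = 1369 = 37² → right
(30,7,28): 7²+28² = 833 < 900 = 30² → obtuse
(21,25,15): 15²+21² = 666 > 625 = 25² → acute
(39,65,52): 39²+52² = 4225 = 65² → right
(392,231,455): 231²+392² = 207025 = 455² → right
1 of the 5 is obtuse.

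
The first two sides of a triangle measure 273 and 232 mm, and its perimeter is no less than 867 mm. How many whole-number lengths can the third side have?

143

Triangle inequality: 41 < x < 505. Perimeter ≥ 867 gives x ≥ 867 − 273 − 232 = 362.
So 362 ≤ x < 505; integers 362 through 504: 143 values.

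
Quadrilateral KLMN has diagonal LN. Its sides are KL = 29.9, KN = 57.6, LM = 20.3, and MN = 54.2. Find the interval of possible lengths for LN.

33.9 < LN < 74.5

From triangle KLN: |29.9 − 57.6| < LN < 29.9 + 57.6, i.e. 27.7 < LN < 87.5.
From triangle MLN: 33.9 < LN < 74.5.
Both must hold, so LN lies in the intersection.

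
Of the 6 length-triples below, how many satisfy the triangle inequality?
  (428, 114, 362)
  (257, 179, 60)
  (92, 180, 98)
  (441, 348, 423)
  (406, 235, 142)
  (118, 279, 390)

4

(114,362,428): 114+362 > 428 → valid
(60,179,257): 60+179 ≤ 257 → not valid
(92,98,180): 92+98 > 180 → valid
(348,423,441): 348+423 > 441 → valid
(142,235,406): 142+235 ≤ 406 → not valid
(118,279,390): 118+279 > 390 → valid
4 of the 6 triples form a triangle.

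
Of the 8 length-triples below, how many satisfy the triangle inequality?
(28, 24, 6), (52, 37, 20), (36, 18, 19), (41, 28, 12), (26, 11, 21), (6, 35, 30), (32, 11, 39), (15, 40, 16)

(6,24,28): 6+24 > 28 → valid
(20,37,52): 20+37 > 52 → valid
(18,19,36): 18+19 > 36 → valid
(12,28,41): 12+28 ≤ 41 → not valid
(11,21,26): 11+21 > 26 → valid
(6,30,35): 6+30 > 35 → valid
(11,32,39): 11+32 > 39 → valid
(15,16,40): 15+16 ≤ 40 → not valid
6 of the 8 triples form a triangle.

6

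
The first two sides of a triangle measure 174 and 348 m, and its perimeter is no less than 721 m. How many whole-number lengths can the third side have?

323

Triangle inequality: 174 < x < 522. Perimeter ≥ 721 gives x ≥ 721 − 174 − 348 = 199.
So 199 ≤ x < 522; integers 199 through 521: 323 values.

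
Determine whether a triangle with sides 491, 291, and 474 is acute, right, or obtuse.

Compare the square of the longest side to the sum of squares of the other two: 291² + 474² = 309357 > 241081 = 491².

acute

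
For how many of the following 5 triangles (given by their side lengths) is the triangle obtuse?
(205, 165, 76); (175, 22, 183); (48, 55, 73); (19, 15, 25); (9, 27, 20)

4

(205,165,76): 76²+165² = 33001 < 42025 = 205² → obtuse
(175,22,183): 22²+175² = 31109 < 33489 = 183² → obtuse
(48,55,73): 48²+55² = 5329 = 73² → right
(19,15,25): 15²+19² = 586 < 625 = 25² → obtuse
(9,27,20): 9²+20² = 481 < 729 = 27² → obtuse
4 of the 5 are obtuse.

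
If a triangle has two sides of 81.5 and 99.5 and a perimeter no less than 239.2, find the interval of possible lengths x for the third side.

58.2 ≤ x < 181.0

Triangle inequality alone gives 18.0 < x < 181.0.
The perimeter condition gives x ≥ 239.2 − 81.5 − 99.5 = 58.2.
Intersecting the two: 58.2 ≤ x < 181.0.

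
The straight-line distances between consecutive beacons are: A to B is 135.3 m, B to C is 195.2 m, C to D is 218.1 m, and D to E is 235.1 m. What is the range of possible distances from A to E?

0 ≤ AE ≤ 783.7 m

The maximum is all hops collinear in one direction: 135.3 + 195.2 + 218.1 + 235.1 = 783.7.
The longest hop is 235.1; the others sum to 548.6. Since 235.1 ≤ 548.6, the path can fold back on itself completely, so the minimum distance is 0.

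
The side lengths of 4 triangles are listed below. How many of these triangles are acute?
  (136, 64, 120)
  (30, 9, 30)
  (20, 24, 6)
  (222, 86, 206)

(136,64,120): 64²+120² = 18496 = 136² → right
(30,9,30): 9²+30² = 981 > 900 = 30² → acute
(20,24,6): 6²+20² = 436 < 576 = 24² → obtuse
(222,86,206): 86²+206² = 49832 > 49284 = 222² → acute
2 of the 4 are acute.

2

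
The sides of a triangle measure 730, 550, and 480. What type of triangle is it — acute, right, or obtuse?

Compare the square of the longest side to the sum of squares of the other two: 480² + 550² = 532900 = 730².

right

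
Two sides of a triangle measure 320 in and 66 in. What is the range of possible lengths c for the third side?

254 < c < 386

By the triangle inequality, c must be less than 320 + 66 = 386 and greater than |320 − 66| = 254.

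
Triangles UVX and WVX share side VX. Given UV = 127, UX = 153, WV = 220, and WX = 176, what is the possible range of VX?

44 < VX < 280

From triangle UVX: |127 − 153| < VX < 127 + 153, i.e. 26 < VX < 280.
From triangle WVX: 44 < VX < 396.
Both must hold, so VX lies in the intersection.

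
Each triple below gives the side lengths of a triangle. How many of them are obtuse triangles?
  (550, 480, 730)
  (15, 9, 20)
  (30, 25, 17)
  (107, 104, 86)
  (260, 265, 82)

1

(550,480,730): 480²+550² = 532900 = 730² → right
(15,9,20): 9²+15² = 306 < 400 = 20² → obtuse
(30,25,17): 17²+25² = 914 > 900 = 30² → acute
(107,104,86): 86²+104² = 18212 > 11449 = 107² → acute
(260,265,82): 82²+260² = 74324 > 70225 = 265² → acute
1 of the 5 is obtuse.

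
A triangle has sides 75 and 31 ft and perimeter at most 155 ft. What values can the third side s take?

Triangle inequality alone gives 44 < s < 106.
The perimeter condition gives s ≤ 155 − 75 − 31 = 49.
Intersecting the two: 44 < s ≤ 49.

44 < s ≤ 49 ft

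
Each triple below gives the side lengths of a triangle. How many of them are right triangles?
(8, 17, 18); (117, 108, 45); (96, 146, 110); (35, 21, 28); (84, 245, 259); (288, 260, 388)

(8,17,18): 8²+17² = 353 > 324 = 18² → acute
(117,108,45): 45²+108² = 13689 = 117² → right
(96,146,110): 96²+110² = 21316 = 146² → right
(35,21,28): 21²+28² = 1225 = 35² → right
(84,245,259): 84²+245² = 67081 = 259² → right
(288,260,388): 260²+288² = 150544 = 388² → right
5 of the 6 are right.

5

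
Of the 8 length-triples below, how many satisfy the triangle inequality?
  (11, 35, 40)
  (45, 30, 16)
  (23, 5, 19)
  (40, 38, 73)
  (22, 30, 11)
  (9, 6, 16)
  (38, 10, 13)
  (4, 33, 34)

6

(11,35,40): 11+35 > 40 → valid
(16,30,45): 16+30 > 45 → valid
(5,19,23): 5+19 > 23 → valid
(38,40,73): 38+40 > 73 → valid
(11,22,30): 11+22 > 30 → valid
(6,9,16): 6+9 ≤ 16 → not valid
(10,13,38): 10+13 ≤ 38 → not valid
(4,33,34): 4+33 > 34 → valid
6 of the 8 triples form a triangle.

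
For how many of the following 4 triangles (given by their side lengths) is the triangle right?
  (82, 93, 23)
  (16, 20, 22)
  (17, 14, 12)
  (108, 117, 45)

(82,93,23): 23²+82² = 7253 < 8649 = 93² → obtuse
(16,20,22): 16²+20² = 656 > 484 = 22² → acute
(17,14,12): 12²+14² = 340 > 289 = 17² → acute
(108,117,45): 45²+108² = 13689 = 117² → right
1 of the 4 is right.

1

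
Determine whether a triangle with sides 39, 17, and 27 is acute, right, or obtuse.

Compare the square of the longest side to the sum of squares of the other two: 17² + 27² = 1018 < 1521 = 39².

obtuse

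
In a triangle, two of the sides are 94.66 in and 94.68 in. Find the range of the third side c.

0.02 < c < 189.34

By the triangle inequality, c must be less than 94.66 + 94.68 = 189.34 and greater than |94.66 − 94.68| = 0.02.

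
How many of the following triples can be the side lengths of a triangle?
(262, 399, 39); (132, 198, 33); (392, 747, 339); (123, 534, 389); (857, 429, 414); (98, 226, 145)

1

(39,262,399): 39+262 ≤ 399 → not valid
(33,132,198): 33+132 ≤ 198 → not valid
(339,392,747): 339+392 ≤ 747 → not valid
(123,389,534): 123+389 ≤ 534 → not valid
(414,429,857): 414+429 ≤ 857 → not valid
(98,145,226): 98+145 > 226 → valid
1 of the 6 triples forms a triangle.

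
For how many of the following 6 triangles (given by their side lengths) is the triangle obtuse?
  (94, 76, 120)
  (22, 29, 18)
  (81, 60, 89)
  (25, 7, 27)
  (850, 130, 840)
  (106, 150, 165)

(94,76,120): 76²+94² = 14612 > 14400 = 120² → acute
(22,29,18): 18²+22² = 808 < 841 = 29² → obtuse
(81,60,89): 60²+81² = 10161 > 7921 = 89² → acute
(25,7,27): 7²+25² = 674 < 729 = 27² → obtuse
(850,130,840): 130²+840² = 722500 = 850² → right
(106,150,165): 106²+150² = 33736 > 27225 = 165² → acute
2 of the 6 are obtuse.

2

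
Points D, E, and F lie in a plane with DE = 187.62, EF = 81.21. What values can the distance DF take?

106.41 ≤ DF ≤ 268.83

By the triangle inequality, |187.62 − 81.21| ≤ DF ≤ 187.62 + 81.21.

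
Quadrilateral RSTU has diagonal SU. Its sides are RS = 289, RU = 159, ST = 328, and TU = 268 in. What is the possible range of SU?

130 < SU < 448

From triangle RSU: |289 − 159| < SU < 289 + 159, i.e. 130 < SU < 448.
From triangle TSU: 60 < SU < 596.
Both must hold, so SU lies in the intersection.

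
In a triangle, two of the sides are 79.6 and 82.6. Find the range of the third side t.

By the triangle inequality, t must be less than 79.6 + 82.6 = 162.2 and greater than |79.6 − 82.6| = 3.0.

3.0 < t < 162.2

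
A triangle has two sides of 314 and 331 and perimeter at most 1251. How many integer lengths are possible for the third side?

Triangle inequality: 17 < x < 645. Perimeter ≤ 1251 gives x ≤ 1251 − 314 − 331 = 606.
So 17 < x ≤ 606; integers 18 through 606: 589 values.

589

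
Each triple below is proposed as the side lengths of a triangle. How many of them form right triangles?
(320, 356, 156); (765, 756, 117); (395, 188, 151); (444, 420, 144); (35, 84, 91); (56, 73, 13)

4

(320,356,156): 156²+320² = 126736 = 356² → right
(765,756,117): 117²+756² = 585225 = 765² → right
(395,188,151): 151+188 ≤ 395, not a triangle
(444,420,144): 144²+420² = 197136 = 444² → right
(35,84,91): 35²+84² = 8281 = 91² → right
(56,73,13): 13+56 ≤ 73, not a triangle
4 of the 6 are right.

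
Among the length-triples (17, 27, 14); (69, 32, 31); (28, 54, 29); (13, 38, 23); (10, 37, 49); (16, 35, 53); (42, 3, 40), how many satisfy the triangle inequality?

3

(14,17,27): 14+17 > 27 → valid
(31,32,69): 31+32 ≤ 69 → not valid
(28,29,54): 28+29 > 54 → valid
(13,23,38): 13+23 ≤ 38 → not valid
(10,37,49): 10+37 ≤ 49 → not valid
(16,35,53): 16+35 ≤ 53 → not valid
(3,40,42): 3+40 > 42 → valid
3 of the 7 triples form a triangle.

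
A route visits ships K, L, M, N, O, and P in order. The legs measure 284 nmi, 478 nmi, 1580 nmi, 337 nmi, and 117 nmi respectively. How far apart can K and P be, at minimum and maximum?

364 ≤ KP ≤ 2796 nmi

The maximum is all hops collinear in one direction: 284 + 478 + 1580 + 337 + 117 = 2796.
The longest hop is 1580; the others sum to 1216. Folding the others back against it leaves at least 1580 − 1216 = 364.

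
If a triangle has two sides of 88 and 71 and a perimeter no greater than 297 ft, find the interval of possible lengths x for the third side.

Triangle inequality alone gives 17 < x < 159.
The perimeter condition gives x ≤ 297 − 88 − 71 = 138.
Intersecting the two: 17 < x ≤ 138.

17 < x ≤ 138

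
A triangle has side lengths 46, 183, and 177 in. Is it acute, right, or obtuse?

obtuse

Compare the square of the longest side to the sum of squares of the other two: 46² + 177² = 33445 < 33489 = 183².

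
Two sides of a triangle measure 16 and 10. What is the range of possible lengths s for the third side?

6 < s < 26

By the triangle inequality, s must be less than 16 + 10 = 26 and greater than |16 − 10| = 6.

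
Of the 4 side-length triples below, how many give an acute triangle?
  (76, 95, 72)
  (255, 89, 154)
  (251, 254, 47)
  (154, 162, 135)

3

(76,95,72): 72²+76² = 10960 > 9025 = 95² → acute
(255,89,154): 89+154 ≤ 255, not a triangle
(251,254,47): 47²+251² = 65210 > 64516 = 254² → acute
(154,162,135): 135²+154² = 41941 > 26244 = 162² → acute
3 of the 4 are acute.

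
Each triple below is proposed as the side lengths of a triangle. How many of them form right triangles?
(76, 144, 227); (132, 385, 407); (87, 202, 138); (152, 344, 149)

1

(76,144,227): 76+144 ≤ 227, not a triangle
(132,385,407): 132²+385² = 165649 = 407² → right
(87,202,138): 87²+138² = 26613 < 40804 = 202² → obtuse
(152,344,149): 149+152 ≤ 344, not a triangle
1 of the 4 is right.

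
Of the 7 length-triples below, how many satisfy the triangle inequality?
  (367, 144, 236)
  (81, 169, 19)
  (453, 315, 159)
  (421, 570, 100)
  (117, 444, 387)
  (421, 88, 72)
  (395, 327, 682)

4

(144,236,367): 144+236 > 367 → valid
(19,81,169): 19+81 ≤ 169 → not valid
(159,315,453): 159+315 > 453 → valid
(100,421,570): 100+421 ≤ 570 → not valid
(117,387,444): 117+387 > 444 → valid
(72,88,421): 72+88 ≤ 421 → not valid
(327,395,682): 327+395 > 682 → valid
4 of the 7 triples form a triangle.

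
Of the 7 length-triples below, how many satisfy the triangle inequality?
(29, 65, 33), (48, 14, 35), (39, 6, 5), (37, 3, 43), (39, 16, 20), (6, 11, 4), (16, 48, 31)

(29,33,65): 29+33 ≤ 65 → not valid
(14,35,48): 14+35 > 48 → valid
(5,6,39): 5+6 ≤ 39 → not valid
(3,37,43): 3+37 ≤ 43 → not valid
(16,20,39): 16+20 ≤ 39 → not valid
(4,6,11): 4+6 ≤ 11 → not valid
(16,31,48): 16+31 ≤ 48 → not valid
1 of the 7 triples forms a triangle.

1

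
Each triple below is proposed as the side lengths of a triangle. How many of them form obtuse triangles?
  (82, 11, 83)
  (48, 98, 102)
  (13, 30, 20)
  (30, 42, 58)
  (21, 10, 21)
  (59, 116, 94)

4

(82,11,83): 11²+82² = 6845 < 6889 = 83² → obtuse
(48,98,102): 48²+98² = 11908 > 10404 = 102² → acute
(13,30,20): 13²+20² = 569 < 900 = 30² → obtuse
(30,42,58): 30²+42² = 2664 < 3364 = 58² → obtuse
(21,10,21): 10²+21² = 541 > 441 = 21² → acute
(59,116,94): 59²+94² = 12317 < 13456 = 116² → obtuse
4 of the 6 are obtuse.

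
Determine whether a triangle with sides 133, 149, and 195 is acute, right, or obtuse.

Compare the square of the longest side to the sum of squares of the other two: 133² + 149² = 39890 > 38025 = 195².

acute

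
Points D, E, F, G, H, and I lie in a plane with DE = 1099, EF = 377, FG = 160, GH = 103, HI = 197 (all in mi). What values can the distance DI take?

The maximum is all hops collinear in one direction: 1099 + 377 + 160 + 103 + 197 = 1936.
The longest hop is 1099; the others sum to 837. Folding the others back against it leaves at least 1099 − 837 = 262.

262 ≤ DI ≤ 1936 mi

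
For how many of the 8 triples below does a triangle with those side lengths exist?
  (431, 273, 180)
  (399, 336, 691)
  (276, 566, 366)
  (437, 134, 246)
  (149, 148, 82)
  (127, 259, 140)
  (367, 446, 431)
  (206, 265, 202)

(180,273,431): 180+273 > 431 → valid
(336,399,691): 336+399 > 691 → valid
(276,366,566): 276+366 > 566 → valid
(134,246,437): 134+246 ≤ 437 → not valid
(82,148,149): 82+148 > 149 → valid
(127,140,259): 127+140 > 259 → valid
(367,431,446): 367+431 > 446 → valid
(202,206,265): 202+206 > 265 → valid
7 of the 8 triples form a triangle.

7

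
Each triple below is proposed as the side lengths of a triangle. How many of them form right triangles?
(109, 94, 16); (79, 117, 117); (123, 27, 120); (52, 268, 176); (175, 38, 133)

(109,94,16): 16²+94² = 9092 < 11881 = 109² → obtuse
(79,117,117): 79²+117² = 19930 > 13689 = 117² → acute
(123,27,120): 27²+120² = 15129 = 123² → right
(52,268,176): 52+176 ≤ 268, not a triangle
(175,38,133): 38+133 ≤ 175, not a triangle
1 of the 5 is right.

1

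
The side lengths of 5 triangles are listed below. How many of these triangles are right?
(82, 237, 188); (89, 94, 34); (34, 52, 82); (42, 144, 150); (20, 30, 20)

(82,237,188): 82²+188² = 42068 < 56169 = 237² → obtuse
(89,94,34): 34²+89² = 9077 > 8836 = 94² → acute
(34,52,82): 34²+52² = 3860 < 6724 = 82² → obtuse
(42,144,150): 42²+144² = 22500 = 150² → right
(20,30,20): 20²+20² = 800 < 900 = 30² → obtuse
1 of the 5 is right.

1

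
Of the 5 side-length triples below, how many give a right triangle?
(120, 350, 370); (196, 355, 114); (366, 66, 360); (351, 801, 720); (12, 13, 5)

(120,350,370): 120²+350² = 136900 = 370² → right
(196,355,114): 114+196 ≤ 355, not a triangle
(366,66,360): 66²+360² = 133956 = 366² → right
(351,801,720): 351²+720² = 641601 = 801² → right
(12,13,5): 5²+12² = 169 = 13² → right
4 of the 5 are right.

4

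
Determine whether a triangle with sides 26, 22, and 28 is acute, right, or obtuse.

acute

Compare the square of the longest side to the sum of squares of the other two: 22² + 26² = 1160 > 784 = 28².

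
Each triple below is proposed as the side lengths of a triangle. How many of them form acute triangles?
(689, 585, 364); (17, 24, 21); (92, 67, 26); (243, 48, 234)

1

(689,585,364): 364²+585² = 474721 = 689² → right
(17,24,21): 17²+21² = 730 > 576 = 24² → acute
(92,67,26): 26²+67² = 5165 < 8464 = 92² → obtuse
(243,48,234): 48²+234² = 57060 < 59049 = 243² → obtuse
1 of the 4 is acute.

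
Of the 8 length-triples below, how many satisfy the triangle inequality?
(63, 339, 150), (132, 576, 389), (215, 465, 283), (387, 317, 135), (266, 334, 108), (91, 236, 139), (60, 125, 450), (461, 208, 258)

4

(63,150,339): 63+150 ≤ 339 → not valid
(132,389,576): 132+389 ≤ 576 → not valid
(215,283,465): 215+283 > 465 → valid
(135,317,387): 135+317 > 387 → valid
(108,266,334): 108+266 > 334 → valid
(91,139,236): 91+139 ≤ 236 → not valid
(60,125,450): 60+125 ≤ 450 → not valid
(208,258,461): 208+258 > 461 → valid
4 of the 8 triples form a triangle.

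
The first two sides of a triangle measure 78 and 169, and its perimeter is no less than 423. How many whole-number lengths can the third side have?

71

Triangle inequality: 91 < x < 247. Perimeter ≥ 423 gives x ≥ 423 − 78 − 169 = 176.
So 176 ≤ x < 247; integers 176 through 246: 71 values.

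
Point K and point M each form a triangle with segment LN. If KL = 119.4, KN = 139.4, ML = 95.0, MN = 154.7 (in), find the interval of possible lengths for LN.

From triangle KLN: |119.4 − 139.4| < LN < 119.4 + 139.4, i.e. 20.0 < LN < 258.8.
From triangle MLN: 59.7 < LN < 249.7.
Both must hold, so LN lies in the intersection.

59.7 < LN < 249.7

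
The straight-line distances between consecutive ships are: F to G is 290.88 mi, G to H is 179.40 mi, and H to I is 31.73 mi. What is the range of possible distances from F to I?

The maximum is all hops collinear in one direction: 290.88 + 179.40 + 31.73 = 502.01.
The longest hop is 290.88; the others sum to 211.13. Folding the others back against it leaves at least 290.88 − 211.13 = 79.75.

79.75 ≤ FI ≤ 502.01 mi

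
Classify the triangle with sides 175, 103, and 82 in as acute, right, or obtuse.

obtuse

Compare the square of the longest side to the sum of squares of the other two: 82² + 103² = 17333 < 30625 = 175².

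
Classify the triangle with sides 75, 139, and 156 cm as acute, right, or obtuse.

Compare the square of the longest side to the sum of squares of the other two: 75² + 139² = 24946 > 24336 = 156².

acute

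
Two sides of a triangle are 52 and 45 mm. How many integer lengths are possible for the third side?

The third side lies in the open interval (7, 97).
Integers from 8 to 96 inclusive: 96 − 8 + 1 = 89.

89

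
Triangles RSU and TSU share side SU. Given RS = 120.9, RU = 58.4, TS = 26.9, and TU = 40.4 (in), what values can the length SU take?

From triangle RSU: |120.9 − 58.4| < SU < 120.9 + 58.4, i.e. 62.5 < SU < 179.3.
From triangle TSU: 13.5 < SU < 67.3.
Both must hold, so SU lies in the intersection.

62.5 < SU < 67.3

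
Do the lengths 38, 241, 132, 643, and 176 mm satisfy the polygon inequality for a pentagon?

For a pentagon, each side must be shorter than the sum of the others.
Here the longest side is 643, but the remaining 4 sides sum to only 587.

No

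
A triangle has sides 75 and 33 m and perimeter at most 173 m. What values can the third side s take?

Triangle inequality alone gives 42 < s < 108.
The perimeter condition gives s ≤ 173 − 75 − 33 = 65.
Intersecting the two: 42 < s ≤ 65.

42 < s ≤ 65 m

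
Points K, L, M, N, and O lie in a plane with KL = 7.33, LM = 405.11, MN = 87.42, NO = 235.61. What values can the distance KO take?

The maximum is all hops collinear in one direction: 7.33 + 405.11 + 87.42 + 235.61 = 735.47.
The longest hop is 405.11; the others sum to 330.36. Folding the others back against it leaves at least 405.11 − 330.36 = 74.75.

74.75 ≤ KO ≤ 735.47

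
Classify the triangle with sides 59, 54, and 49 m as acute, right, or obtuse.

Compare the square of the longest side to the sum of squares of the other two: 49² + 54² = 5317 > 3481 = 59².

acute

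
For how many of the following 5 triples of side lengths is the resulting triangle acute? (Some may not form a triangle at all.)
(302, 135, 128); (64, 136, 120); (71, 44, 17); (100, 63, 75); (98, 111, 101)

(302,135,128): 128+135 ≤ 302, not a triangle
(64,136,120): 64²+120² = 18496 = 136² → right
(71,44,17): 17+44 ≤ 71, not a triangle
(100,63,75): 63²+75² = 9594 < 10000 = 100² → obtuse
(98,111,101): 98²+101² = 19805 > 12321 = 111² → acute
1 of the 5 is acute.

1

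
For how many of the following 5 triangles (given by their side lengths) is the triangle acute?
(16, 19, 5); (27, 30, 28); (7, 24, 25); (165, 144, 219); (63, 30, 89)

(16,19,5): 5²+16² = 281 < 361 = 19² → obtuse
(27,30,28): 27²+28² = 1513 > 900 = 30² → acute
(7,24,25): 7²+24² = 625 = 25² → right
(165,144,219): 144²+165² = 47961 = 219² → right
(63,30,89): 30²+63² = 4869 < 7921 = 89² → obtuse
1 of the 5 is acute.

1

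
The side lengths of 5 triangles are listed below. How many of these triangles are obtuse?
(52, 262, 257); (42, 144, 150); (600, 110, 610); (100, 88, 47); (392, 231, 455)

(52,262,257): 52²+257² = 68753 > 68644 = 262² → acute
(42,144,150): 42²+144² = 22500 = 150² → right
(600,110,610): 110²+600² = 372100 = 610² → right
(100,88,47): 47²+88² = 9953 < 10000 = 100² → obtuse
(392,231,455): 231²+392² = 207025 = 455² → right
1 of the 5 is obtuse.

1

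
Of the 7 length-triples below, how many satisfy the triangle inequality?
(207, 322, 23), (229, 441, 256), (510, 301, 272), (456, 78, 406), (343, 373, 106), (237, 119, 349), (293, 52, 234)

(23,207,322): 23+207 ≤ 322 → not valid
(229,256,441): 229+256 > 441 → valid
(272,301,510): 272+301 > 510 → valid
(78,406,456): 78+406 > 456 → valid
(106,343,373): 106+343 > 373 → valid
(119,237,349): 119+237 > 349 → valid
(52,234,293): 52+234 ≤ 293 → not valid
5 of the 7 triples form a triangle.

5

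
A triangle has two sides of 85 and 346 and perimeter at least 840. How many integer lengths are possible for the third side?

Triangle inequality: 261 < x < 431. Perimeter ≥ 840 gives x ≥ 840 − 85 − 346 = 409.
So 409 ≤ x < 431; integers 409 through 430: 22 values.

22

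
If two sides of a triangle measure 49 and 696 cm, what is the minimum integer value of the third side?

The third side must be strictly greater than |49 − 696| = 647.
The smallest integer above 647 is 648.

648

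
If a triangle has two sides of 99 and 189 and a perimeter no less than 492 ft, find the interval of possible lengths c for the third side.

Triangle inequality alone gives 90 < c < 288.
The perimeter condition gives c ≥ 492 − 99 − 189 = 204.
Intersecting the two: 204 ≤ c < 288.

204 ≤ c < 288 ft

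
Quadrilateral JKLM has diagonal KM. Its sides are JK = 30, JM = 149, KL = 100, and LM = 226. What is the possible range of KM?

From triangle JKM: |30 − 149| < KM < 30 + 149, i.e. 119 < KM < 179.
From triangle LKM: 126 < KM < 326.
Both must hold, so KM lies in the intersection.

126 < KM < 179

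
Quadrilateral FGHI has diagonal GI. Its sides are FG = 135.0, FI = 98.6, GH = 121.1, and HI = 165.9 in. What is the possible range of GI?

44.8 < GI < 233.6

From triangle FGI: |135.0 − 98.6| < GI < 135.0 + 98.6, i.e. 36.4 < GI < 233.6.
From triangle HGI: 44.8 < GI < 287.0.
Both must hold, so GI lies in the intersection.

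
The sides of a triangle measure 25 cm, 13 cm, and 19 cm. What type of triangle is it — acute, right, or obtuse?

Compare the square of the longest side to the sum of squares of the other two: 13² + 19² = 530 < 625 = 25².

obtuse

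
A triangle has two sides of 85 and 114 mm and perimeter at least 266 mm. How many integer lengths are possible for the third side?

132

Triangle inequality: 29 < x < 199. Perimeter ≥ 266 gives x ≥ 266 − 85 − 114 = 67.
So 67 ≤ x < 199; integers 67 through 198: 132 values.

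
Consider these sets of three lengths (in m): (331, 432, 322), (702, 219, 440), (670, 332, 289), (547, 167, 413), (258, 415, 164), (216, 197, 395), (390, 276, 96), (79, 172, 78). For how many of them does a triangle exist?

4

(322,331,432): 322+331 > 432 → valid
(219,440,702): 219+440 ≤ 702 → not valid
(289,332,670): 289+332 ≤ 670 → not valid
(167,413,547): 167+413 > 547 → valid
(164,258,415): 164+258 > 415 → valid
(197,216,395): 197+216 > 395 → valid
(96,276,390): 96+276 ≤ 390 → not valid
(78,79,172): 78+79 ≤ 172 → not valid
4 of the 8 triples form a triangle.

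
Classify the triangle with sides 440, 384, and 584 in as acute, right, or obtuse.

Compare the square of the longest side to the sum of squares of the other two: 384² + 440² = 341056 = 584².

right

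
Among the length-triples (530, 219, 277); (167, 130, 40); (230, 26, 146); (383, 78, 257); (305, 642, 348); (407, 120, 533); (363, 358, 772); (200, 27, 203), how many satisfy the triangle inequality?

3

(219,277,530): 219+277 ≤ 530 → not valid
(40,130,167): 40+130 > 167 → valid
(26,146,230): 26+146 ≤ 230 → not valid
(78,257,383): 78+257 ≤ 383 → not valid
(305,348,642): 305+348 > 642 → valid
(120,407,533): 120+407 ≤ 533 → not valid
(358,363,772): 358+363 ≤ 772 → not valid
(27,200,203): 27+200 > 203 → valid
3 of the 8 triples form a triangle.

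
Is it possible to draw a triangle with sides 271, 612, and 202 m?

The longest side is 612, but the other two sum to only 473.
473 < 612, so the triangle inequality fails.

No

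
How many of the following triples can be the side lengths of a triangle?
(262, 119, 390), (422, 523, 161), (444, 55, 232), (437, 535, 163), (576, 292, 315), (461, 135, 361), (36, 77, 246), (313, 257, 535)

5

(119,262,390): 119+262 ≤ 390 → not valid
(161,422,523): 161+422 > 523 → valid
(55,232,444): 55+232 ≤ 444 → not valid
(163,437,535): 163+437 > 535 → valid
(292,315,576): 292+315 > 576 → valid
(135,361,461): 135+361 > 461 → valid
(36,77,246): 36+77 ≤ 246 → not valid
(257,313,535): 257+313 > 535 → valid
5 of the 8 triples form a triangle.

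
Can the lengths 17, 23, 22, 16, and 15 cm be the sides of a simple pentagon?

Yes

A pentagon exists iff every side is shorter than the sum of the others — equivalently, the longest side is less than the sum of the rest.
Longest side 23 < 70 (sum of the remaining 4), so yes.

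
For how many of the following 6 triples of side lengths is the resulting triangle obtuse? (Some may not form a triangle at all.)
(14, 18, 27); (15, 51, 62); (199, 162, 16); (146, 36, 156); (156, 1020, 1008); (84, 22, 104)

4

(14,18,27): 14²+18² = 520 < 729 = 27² → obtuse
(15,51,62): 15²+51² = 2826 < 3844 = 62² → obtuse
(199,162,16): 16+162 ≤ 199, not a triangle
(146,36,156): 36²+146² = 22612 < 24336 = 156² → obtuse
(156,1020,1008): 156²+1008² = 1040400 = 1020² → right
(84,22,104): 22²+84² = 7540 < 10816 = 104² → obtuse
4 of the 6 are obtuse.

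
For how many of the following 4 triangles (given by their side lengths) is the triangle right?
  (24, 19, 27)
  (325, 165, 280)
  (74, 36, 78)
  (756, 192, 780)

(24,19,27): 19²+24² = 937 > 729 = 27² → acute
(325,165,280): 165²+280² = 105625 = 325² → right
(74,36,78): 36²+74² = 6772 > 6084 = 78² → acute
(756,192,780): 192²+756² = 608400 = 780² → right
2 of the 4 are right.

2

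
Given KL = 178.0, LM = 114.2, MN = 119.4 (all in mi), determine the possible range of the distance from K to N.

The maximum is all hops collinear in one direction: 178.0 + 114.2 + 119.4 = 411.6.
The longest hop is 178.0; the others sum to 233.6. Since 178.0 ≤ 233.6, the path can fold back on itself completely, so the minimum distance is 0.

0 ≤ KN ≤ 411.6 mi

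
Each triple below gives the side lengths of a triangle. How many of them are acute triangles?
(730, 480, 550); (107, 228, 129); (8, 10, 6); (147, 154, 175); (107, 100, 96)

2

(730,480,550): 480²+550² = 532900 = 730² → right
(107,228,129): 107²+129² = 28090 < 51984 = 228² → obtuse
(8,10,6): 6²+8² = 100 = 10² → right
(147,154,175): 147²+154² = 45325 > 30625 = 175² → acute
(107,100,96): 96²+100² = 19216 > 11449 = 107² → acute
2 of the 5 are acute.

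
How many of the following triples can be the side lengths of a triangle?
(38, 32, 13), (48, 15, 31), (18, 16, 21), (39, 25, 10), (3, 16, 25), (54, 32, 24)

3

(13,32,38): 13+32 > 38 → valid
(15,31,48): 15+31 ≤ 48 → not valid
(16,18,21): 16+18 > 21 → valid
(10,25,39): 10+25 ≤ 39 → not valid
(3,16,25): 3+16 ≤ 25 → not valid
(24,32,54): 24+32 > 54 → valid
3 of the 6 triples form a triangle.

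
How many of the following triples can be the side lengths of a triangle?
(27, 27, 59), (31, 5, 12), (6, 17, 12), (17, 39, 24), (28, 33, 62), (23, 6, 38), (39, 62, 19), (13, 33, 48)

2

(27,27,59): 27+27 ≤ 59 → not valid
(5,12,31): 5+12 ≤ 31 → not valid
(6,12,17): 6+12 > 17 → valid
(17,24,39): 17+24 > 39 → valid
(28,33,62): 28+33 ≤ 62 → not valid
(6,23,38): 6+23 ≤ 38 → not valid
(19,39,62): 19+39 ≤ 62 → not valid
(13,33,48): 13+33 ≤ 48 → not valid
2 of the 8 triples form a triangle.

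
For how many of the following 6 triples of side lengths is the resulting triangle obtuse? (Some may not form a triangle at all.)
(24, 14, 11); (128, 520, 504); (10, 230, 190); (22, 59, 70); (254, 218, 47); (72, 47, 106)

4

(24,14,11): 11²+14² = 317 < 576 = 24² → obtuse
(128,520,504): 128²+504² = 270400 = 520² → right
(10,230,190): 10+190 ≤ 230, not a triangle
(22,59,70): 22²+59² = 3965 < 4900 = 70² → obtuse
(254,218,47): 47²+218² = 49733 < 64516 = 254² → obtuse
(72,47,106): 47²+72² = 7393 < 11236 = 106² → obtuse
4 of the 6 are obtuse.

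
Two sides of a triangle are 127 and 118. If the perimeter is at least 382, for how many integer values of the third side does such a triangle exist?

Triangle inequality: 9 < x < 245. Perimeter ≥ 382 gives x ≥ 382 − 127 − 118 = 137.
So 137 ≤ x < 245; integers 137 through 244: 108 values.

108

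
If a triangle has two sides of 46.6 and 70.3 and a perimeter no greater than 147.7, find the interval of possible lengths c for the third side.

Triangle inequality alone gives 23.7 < c < 116.9.
The perimeter condition gives c ≤ 147.7 − 46.6 − 70.3 = 30.8.
Intersecting the two: 23.7 < c ≤ 30.8.

23.7 < c ≤ 30.8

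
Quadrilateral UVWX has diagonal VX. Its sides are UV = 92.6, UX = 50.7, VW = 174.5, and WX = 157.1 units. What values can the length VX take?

From triangle UVX: |92.6 − 50.7| < VX < 92.6 + 50.7, i.e. 41.9 < VX < 143.3.
From triangle WVX: 17.4 < VX < 331.6.
Both must hold, so VX lies in the intersection.

41.9 < VX < 143.3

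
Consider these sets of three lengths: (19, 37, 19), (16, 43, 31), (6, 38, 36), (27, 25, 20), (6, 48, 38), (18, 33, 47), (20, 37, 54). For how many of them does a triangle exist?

6

(19,19,37): 19+19 > 37 → valid
(16,31,43): 16+31 > 43 → valid
(6,36,38): 6+36 > 38 → valid
(20,25,27): 20+25 > 27 → valid
(6,38,48): 6+38 ≤ 48 → not valid
(18,33,47): 18+33 > 47 → valid
(20,37,54): 20+37 > 54 → valid
6 of the 7 triples form a triangle.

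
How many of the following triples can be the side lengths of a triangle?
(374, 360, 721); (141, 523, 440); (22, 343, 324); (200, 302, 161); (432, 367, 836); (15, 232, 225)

(360,374,721): 360+374 > 721 → valid
(141,440,523): 141+440 > 523 → valid
(22,324,343): 22+324 > 343 → valid
(161,200,302): 161+200 > 302 → valid
(367,432,836): 367+432 ≤ 836 → not valid
(15,225,232): 15+225 > 232 → valid
5 of the 6 triples form a triangle.

5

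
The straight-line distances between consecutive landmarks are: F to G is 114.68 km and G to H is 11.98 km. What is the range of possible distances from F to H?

102.70 ≤ FH ≤ 126.66 km

By the triangle inequality, |114.68 − 11.98| ≤ FH ≤ 114.68 + 11.98.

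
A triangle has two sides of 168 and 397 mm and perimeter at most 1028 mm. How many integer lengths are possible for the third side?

234

Triangle inequality: 229 < x < 565. Perimeter ≤ 1028 gives x ≤ 1028 − 168 − 397 = 463.
So 229 < x ≤ 463; integers 230 through 463: 234 values.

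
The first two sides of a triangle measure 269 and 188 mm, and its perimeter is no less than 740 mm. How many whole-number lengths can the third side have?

Triangle inequality: 81 < x < 457. Perimeter ≥ 740 gives x ≥ 740 − 269 − 188 = 283.
So 283 ≤ x < 457; integers 283 through 456: 174 values.

174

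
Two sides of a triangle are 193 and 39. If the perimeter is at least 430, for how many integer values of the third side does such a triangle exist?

34

Triangle inequality: 154 < x < 232. Perimeter ≥ 430 gives x ≥ 430 − 193 − 39 = 198.
So 198 ≤ x < 232; integers 198 through 231: 34 values.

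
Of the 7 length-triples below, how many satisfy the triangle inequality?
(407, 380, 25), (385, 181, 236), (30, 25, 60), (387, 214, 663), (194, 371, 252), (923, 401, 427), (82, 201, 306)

(25,380,407): 25+380 ≤ 407 → not valid
(181,236,385): 181+236 > 385 → valid
(25,30,60): 25+30 ≤ 60 → not valid
(214,387,663): 214+387 ≤ 663 → not valid
(194,252,371): 194+252 > 371 → valid
(401,427,923): 401+427 ≤ 923 → not valid
(82,201,306): 82+201 ≤ 306 → not valid
2 of the 7 triples form a triangle.

2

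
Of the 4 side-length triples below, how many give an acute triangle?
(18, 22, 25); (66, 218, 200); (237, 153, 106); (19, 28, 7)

1

(18,22,25): 18²+22² = 808 > 625 = 25² → acute
(66,218,200): 66²+200² = 44356 < 47524 = 218² → obtuse
(237,153,106): 106²+153² = 34645 < 56169 = 237² → obtuse
(19,28,7): 7+19 ≤ 28, not a triangle
1 of the 4 is acute.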